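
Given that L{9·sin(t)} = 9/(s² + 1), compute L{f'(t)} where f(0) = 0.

L{f'(t)} = s·F(s) - f(0) = s·9/(s² + 1) - 0 = 9s/(s² + 1)

Final answer: 9s/(s² + 1)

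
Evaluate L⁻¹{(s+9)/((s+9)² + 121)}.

Using frequency shift: L⁻¹{(s-a)/((s-a)² + b²)} = e^(at)cos(bt). Here a=-9, b=11

Final answer: e^(-9t)·cos(11t)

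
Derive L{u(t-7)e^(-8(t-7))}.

u(t-a)f(t-a) with f(t)=e^(-8t). L{e^(-8t)} = 1/(s+8). By time shift: e^(-7s)/(s+8)

Final answer: e^(-7s)/(s+8)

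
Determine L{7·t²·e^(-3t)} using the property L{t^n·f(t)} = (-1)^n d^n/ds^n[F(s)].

L{e^(-3t)} = 1/(s+3). d/ds[1/(s+3)] = -1/(s+3)². d²/ds²[1/(s+3)] = 2/(s+3)³. So L{t²·e^(-3t)} = (-1)² · 2/(s+3)³ = 2/(s+3)³. Then L{7·t²·e^(-3t)} = 7·2/(s+3)³ = 14/(s+3)³

Final answer: 14/(s+3)³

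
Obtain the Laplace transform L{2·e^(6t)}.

L{e^(at)} = 1/(s-a), so L{e^(6t)} = 1/(s-6). Then L{2·e^(6t)} = 2/(s-6)

Final answer: 2/(s-6)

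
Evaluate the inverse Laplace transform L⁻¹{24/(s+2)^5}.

L⁻¹{n!/(s-a)^(n+1)} = t^n·e^(at), so L⁻¹{24/(s+2)^5} = t^4·e^(-2t)

Final answer: t^4·e^(-2t)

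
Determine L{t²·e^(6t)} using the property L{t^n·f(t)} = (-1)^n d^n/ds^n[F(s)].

L{e^(6t)} = 1/(s-6). d/ds[1/(s-6)] = -1/(s-6)². d²/ds²[1/(s-6)] = 2/(s-6)³. So L{t²·e^(6t)} = (-1)² · 2/(s-6)³ = 2/(s-6)³

Final answer: 2/(s-6)³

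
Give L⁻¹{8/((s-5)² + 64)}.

Form: b/((s-a)² + b²) → e^(at)sin(bt). With a=5, b=8

Final answer: e^(5t)·sin(8t)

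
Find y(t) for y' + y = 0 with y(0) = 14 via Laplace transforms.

L{y'} + L{y} = 0. sY - 14 + Y = 0. Y(s+1) = 14. Y = 14/(s+1)

Final answer: y(t) = 14e^(-t)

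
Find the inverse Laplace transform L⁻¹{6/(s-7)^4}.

L⁻¹{n!/(s-a)^(n+1)} = t^n·e^(at), so L⁻¹{6/(s-7)^4} = t^3·e^(7t)

Final answer: t^3·e^(7t)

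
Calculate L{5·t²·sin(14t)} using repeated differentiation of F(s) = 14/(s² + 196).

F(s) = 14/(s² + 196). F'(s) = -28s/(s² + 196)². F''(s) = -28(196 - 3s²)/(s² + 196)³ = (84s² - 5488)/(s² + 196)³. So L{t²·sin(14t)} = (-1)² F''(s) = (84s² - 5488)/(s² + 196)³. Then L{5·t²·sin(14t)} = 5·(84s² - 5488)/(s² + 196)³ = (420s² - 27440)/(s² + 196)³

Final answer: (420s² - 27440)/(s² + 196)³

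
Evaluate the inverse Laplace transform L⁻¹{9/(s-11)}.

L⁻¹{1/(s-a)} = e^(at), so L⁻¹{1/(s-11)} = e^(11t), and L⁻¹{9/(s-11)} = 9·e^(11t)

Final answer: 9·e^(11t)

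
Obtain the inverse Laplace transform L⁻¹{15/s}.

L⁻¹{c/s} = c, so L⁻¹{15/s} = 15

Final answer: 15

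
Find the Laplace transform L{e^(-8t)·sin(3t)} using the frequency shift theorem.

Frequency shift: L{e^(at)f(t)} = F(s-a). L{e^(-8t)·sin(3t)} = 3/((s+8)² + 9)

Final answer: 3/((s+8)² + 9)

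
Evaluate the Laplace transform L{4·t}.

L{t^n} = n!/s^(n+1), so L{t} = 1/s^2. Then L{4·t} = 4·1/s^2 = 4/s^2

Final answer: 4/s^2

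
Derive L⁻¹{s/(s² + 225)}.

This is the form c·s/(s² + a²) with a = 15. L⁻¹ = cos(15t)

Final answer: cos(15t)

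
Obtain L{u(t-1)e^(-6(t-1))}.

u(t-a)f(t-a) with f(t)=e^(-6t). L{e^(-6t)} = 1/(s+6). By time shift: e^(-s)/(s+6)

Final answer: e^(-s)/(s+6)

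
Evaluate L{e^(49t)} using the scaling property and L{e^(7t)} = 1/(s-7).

Using L{f(at)} = (1/a)F(s/a) with a=7 and f(t) = e^(7t): L{e^(49t)} = (1/7) · 1/((s/7)-7) = (1/7) · 7/(s-49) = 1/(s-49)

Final answer: 1/(s-49)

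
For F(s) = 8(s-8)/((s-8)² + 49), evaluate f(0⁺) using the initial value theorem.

f(0⁺) = lim_{s→∞} sF(s) = lim_{s→∞} 8s(s-8)/((s-8)² + 49) = 8

Final answer: 8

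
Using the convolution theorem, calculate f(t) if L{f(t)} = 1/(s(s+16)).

1/(s(s+16)) = (1/s)·(1/(s+16)) = L{1}·L{e^(-16t)}. By convolution, f(t) = 1*e^(-16t) = ∫₀ᵗ 1·e^(-16τ) dτ = (1 - e^(-16t))/16

Final answer: (1 - e^(-16t))/16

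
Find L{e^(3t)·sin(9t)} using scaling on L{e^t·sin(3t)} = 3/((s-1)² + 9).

Scaling with a=3: L{e^(3t)·sin(9t)} = (1/3) · 3/((s/3-1)² + 9). Simplifying: 9/((s-3)² + 81)

Final answer: 9/((s-3)² + 81)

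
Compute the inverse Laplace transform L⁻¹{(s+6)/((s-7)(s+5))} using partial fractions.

Using partial fractions, f(t) = (13e^(7t) - e^(-5t))/12

Final answer: (13e^(7t) - e^(-5t))/12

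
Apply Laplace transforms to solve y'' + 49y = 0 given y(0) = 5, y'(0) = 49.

L{y''} + 49L{y} = 0. s²Y - 5s - 49 + 49Y = 0. Y(s² + 49) = 5s + 49. Y = (5s + 49)/(s² + 49). Inverting: y(t) = 5cos(7t) + 7sin(7t)

Final answer: y(t) = 5cos(7t) + 7sin(7t)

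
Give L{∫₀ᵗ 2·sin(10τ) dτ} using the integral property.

L{∫₀ᵗ f(τ)dτ} = F(s)/s with F(s) = 20/(s² + 100), so the result is (20/(s² + 100))/s = 20/(s(s² + 100))

Final answer: 20/(s(s² + 100))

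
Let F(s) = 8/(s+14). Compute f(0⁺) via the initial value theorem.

f(0⁺) = lim_{s→∞} s·8/(s+14) = lim_{s→∞} 8s/(s+14) = 8

Final answer: 8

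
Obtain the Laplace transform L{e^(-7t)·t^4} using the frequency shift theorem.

L{e^(at)·t^n} = n!/(s-a)^(n+1), so L{e^(-7t)·t^4} = 24/(s+7)^5

Final answer: 24/(s+7)^5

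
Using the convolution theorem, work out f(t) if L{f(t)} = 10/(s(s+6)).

10/(s(s+6)) = (10/s)·(1/(s+6)) = L{10}·L{e^(-6t)}. By convolution, f(t) = 10*e^(-6t) = ∫₀ᵗ 10·e^(-6τ) dτ = 10·(1 - e^(-6t))/6

Final answer: 10·(1 - e^(-6t))/6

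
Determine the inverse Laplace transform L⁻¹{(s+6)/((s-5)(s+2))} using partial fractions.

Using partial fractions, f(t) = (11e^(5t) - 4e^(-2t))/7

Final answer: (11e^(5t) - 4e^(-2t))/7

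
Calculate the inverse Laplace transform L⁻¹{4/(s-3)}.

L⁻¹{1/(s-a)} = e^(at), so L⁻¹{1/(s-3)} = e^(3t), and L⁻¹{4/(s-3)} = 4·e^(3t)

Final answer: 4·e^(3t)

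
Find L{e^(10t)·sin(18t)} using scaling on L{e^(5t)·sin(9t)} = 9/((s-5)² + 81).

Scaling with a=2: L{e^(10t)·sin(18t)} = (1/2) · 9/((s/2-5)² + 81). Simplifying: 18/((s-10)² + 324)

Final answer: 18/((s-10)² + 324)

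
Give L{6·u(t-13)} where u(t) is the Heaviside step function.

L{u(t-a)} = e^(-as)/s. Here a=13, so L{u(t-13)} = e^(-13s)/s, and L{6·u(t-13)} = 6·e^(-13s)/s

Final answer: 6·e^(-13s)/s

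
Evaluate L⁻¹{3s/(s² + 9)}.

This is the form c·s/(s² + a²) with a = 3, c = 3. L⁻¹ = 3·cos(3t)

Final answer: 3·cos(3t)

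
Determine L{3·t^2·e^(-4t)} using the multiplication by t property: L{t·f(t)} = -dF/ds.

Using L{t^n·e^(at)} = n!/(s-a)^(n+1), L{t^2·e^(-4t)} = 2/(s+4)^3, so L{3·t^2·e^(-4t)} = 3·2/(s+4)^3 = 6/(s+4)^3

Final answer: 6/(s+4)^3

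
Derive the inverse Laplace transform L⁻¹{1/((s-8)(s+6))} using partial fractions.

Decompose: A/(s-8) + B/(s+6). A = 1/14, B = -1/14. f(t) = (e^(8t) - e^(-6t))/14

Final answer: (e^(8t) - e^(-6t))/14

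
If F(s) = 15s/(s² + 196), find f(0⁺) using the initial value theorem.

f(0⁺) = lim_{s→∞} s·15s/(s² + 196) = lim_{s→∞} 15s²/(s² + 196) = 15

Final answer: 15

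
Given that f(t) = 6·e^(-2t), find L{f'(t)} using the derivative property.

f(0) = 6, F(s) = 6/(s+2). L{f'(t)} = s·F(s) - f(0) = 6s/(s+2) - 6 = (6s - 6(s+2))/(s+2) = -12/(s+2)

Final answer: -12/(s+2)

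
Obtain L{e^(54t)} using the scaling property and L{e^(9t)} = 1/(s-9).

Using L{f(at)} = (1/a)F(s/a) with a=6 and f(t) = e^(9t): L{e^(54t)} = (1/6) · 1/((s/6)-9) = (1/6) · 6/(s-54) = 1/(s-54)

Final answer: 1/(s-54)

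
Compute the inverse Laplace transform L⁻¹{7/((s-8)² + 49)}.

Using frequency shift, L⁻¹{7/((s-8)² + 49)} = e^(8t)·sin(7t)

Final answer: e^(8t)·sin(7t)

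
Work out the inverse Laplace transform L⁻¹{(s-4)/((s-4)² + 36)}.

Using frequency shift, L⁻¹{(s-4)/((s-4)² + 36)} = e^(4t)·cos(6t)

Final answer: e^(4t)·cos(6t)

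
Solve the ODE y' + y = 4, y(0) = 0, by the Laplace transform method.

sY + Y = 4/s. Y = 4/(s(s+1)). Partial fractions: Y = 4/s - 4/(s+1)

Final answer: y(t) = 4(1 - e^(-t))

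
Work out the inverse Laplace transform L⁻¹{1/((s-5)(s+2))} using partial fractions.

Decompose: A/(s-5) + B/(s+2). A = 1/7, B = -1/7. f(t) = (e^(5t) - e^(-2t))/7

Final answer: (e^(5t) - e^(-2t))/7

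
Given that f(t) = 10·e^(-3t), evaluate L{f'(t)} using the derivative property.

f(0) = 10, F(s) = 10/(s+3). L{f'(t)} = s·F(s) - f(0) = 10s/(s+3) - 10 = (10s - 10(s+3))/(s+3) = -30/(s+3)

Final answer: -30/(s+3)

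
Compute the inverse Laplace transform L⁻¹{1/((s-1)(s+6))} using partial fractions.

Decompose: A/(s-1) + B/(s+6). A = 1/7, B = -1/7. f(t) = (e^t - e^(-6t))/7

Final answer: (e^t - e^(-6t))/7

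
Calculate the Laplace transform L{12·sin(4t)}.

L{sin(ωt)} = ω/(s² + ω²), so L{sin(4t)} = 4/(s² + 16). Then L{12·sin(4t)} = 12·4/(s² + 16) = 48/(s² + 16)

Final answer: 48/(s² + 16)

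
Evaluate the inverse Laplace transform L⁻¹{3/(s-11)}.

L⁻¹{1/(s-a)} = e^(at), so L⁻¹{1/(s-11)} = e^(11t), and L⁻¹{3/(s-11)} = 3·e^(11t)

Final answer: 3·e^(11t)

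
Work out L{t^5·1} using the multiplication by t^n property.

L{1} = 1/s. d^1/ds^1[1/s] = -1/s². d^2/ds^2[1/s] = 2/s^3. d^3/ds^3[1/s] = -6/s^4. d^4/ds^4[1/s] = 24/s^5. d^5/ds^5[1/s] = -120/s^6. So L{t^5} = (-1)^{5}·-120/s^6 = 120/s^6

Final answer: 120/s^6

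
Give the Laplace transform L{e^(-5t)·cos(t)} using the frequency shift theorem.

Frequency shift: L{e^(at)f(t)} = F(s-a). L{e^(-5t)·cos(t)} = (s+5)/((s+5)² + 1)

Final answer: (s+5)/((s+5)² + 1)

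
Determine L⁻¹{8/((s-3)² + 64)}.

Form: b/((s-a)² + b²) → e^(at)sin(bt). With a=3, b=8

Final answer: e^(3t)·sin(8t)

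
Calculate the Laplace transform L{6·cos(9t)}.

L{cos(ωt)} = s/(s² + ω²), so L{cos(9t)} = s/(s² + 81). Then L{6·cos(9t)} = 6·s/(s² + 81) = 6s/(s² + 81)

Final answer: 6s/(s² + 81)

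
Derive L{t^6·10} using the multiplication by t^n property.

L{10} = 10/s. d^1/ds^1[1/s] = -1/s². d^2/ds^2[1/s] = 2/s^3. d^3/ds^3[1/s] = -6/s^4. d^4/ds^4[1/s] = 24/s^5. d^5/ds^5[1/s] = -120/s^6. d^6/ds^6[1/s] = 720/s^7. So L{t^6} = (-1)^{6}·720/s^7 = 720/s^7. Then L{t^6·10} = 10·720/s^7 = 7200/s^7

Final answer: 7200/s^7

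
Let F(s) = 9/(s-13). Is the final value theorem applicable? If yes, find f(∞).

sF(s) = 9s/(s-13) has a pole at s = 13 in the right half-plane. Theorem does NOT apply (unstable system; f(t) = 9·e^(13t) grows without bound).

Final answer: Not applicable (unstable)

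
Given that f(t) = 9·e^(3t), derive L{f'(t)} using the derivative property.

f(0) = 9, F(s) = 9/(s-3). L{f'(t)} = s·F(s) - f(0) = 9s/(s-3) - 9 = (9s - 9(s-3))/(s-3) = 27/(s-3)

Final answer: 27/(s-3)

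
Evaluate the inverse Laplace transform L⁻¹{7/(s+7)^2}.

L⁻¹{n!/(s-a)^(n+1)} = t^n·e^(at) with n=1, a=-7. So L⁻¹{1/(s+7)^2} = t·e^(-7t), and L⁻¹{7/(s+7)^2} = (7/1)·t·e^(-7t) = 7·t·e^(-7t)

Final answer: 7·t·e^(-7t)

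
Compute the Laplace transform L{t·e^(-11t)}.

L{t^n·e^(at)} = n!/(s-a)^(n+1), so L{t·e^(-11t)} = 1/(s+11)^2

Final answer: 1/(s+11)^2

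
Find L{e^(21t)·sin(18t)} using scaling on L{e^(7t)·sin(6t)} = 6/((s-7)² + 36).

Scaling with a=3: L{e^(21t)·sin(18t)} = (1/3) · 6/((s/3-7)² + 36). Simplifying: 18/((s-21)² + 324)

Final answer: 18/((s-21)² + 324)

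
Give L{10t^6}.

L{t^n} = n!/s^(n+1). So L{10t^6} = 10·6!/s^7 = 7200/s^7

Final answer: 7200/s^7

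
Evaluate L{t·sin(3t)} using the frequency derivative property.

L{sin(3t)} = 3/(s² + 9). By L{t·f(t)} = -F'(s): -d/ds[3/(s² + 9)] = -(3)·(-2s)/(s² + 9)² = 6s/(s² + 9)²

Final answer: 6s/(s² + 9)²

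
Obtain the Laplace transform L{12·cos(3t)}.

L{cos(ωt)} = s/(s² + ω²), so L{cos(3t)} = s/(s² + 9). Then L{12·cos(3t)} = 12·s/(s² + 9) = 12s/(s² + 9)

Final answer: 12s/(s² + 9)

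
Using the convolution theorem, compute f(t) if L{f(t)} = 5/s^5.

5/s^5 = (5/s)·(1/s^4) = L{5}·L{t^3/6}. By convolution, f(t) = 5*t^3/6 = ∫₀ᵗ 5·τ^3/6 dτ = 5·t^4/24

Final answer: 5·t^4/24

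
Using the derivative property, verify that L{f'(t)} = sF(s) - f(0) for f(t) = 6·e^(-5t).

f'(t) = -30e^(-5t). Direct: L{f'(t)} = -30/(s+5). Property: s·6/(s+5) - 6 = (6s - 6(s+5))/(s+5) = -30/(s+5). ✓

Final answer: -30/(s+5)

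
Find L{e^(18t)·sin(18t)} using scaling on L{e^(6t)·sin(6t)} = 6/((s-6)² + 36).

Scaling with a=3: L{e^(18t)·sin(18t)} = (1/3) · 6/((s/3-6)² + 36). Simplifying: 18/((s-18)² + 324)

Final answer: 18/((s-18)² + 324)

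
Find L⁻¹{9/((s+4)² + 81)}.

Form: b/((s-a)² + b²) → e^(at)sin(bt). With a=-4, b=9

Final answer: e^(-4t)·sin(9t)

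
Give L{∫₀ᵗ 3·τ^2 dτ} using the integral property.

L{∫₀ᵗ f(τ)dτ} = F(s)/s with f(t) = 3t^2. F(s) = 6/s^3, so L{∫₀ᵗ 3·τ^2 dτ} = (6/s^3)/s = 6/s^4. (Check: ∫₀ᵗ 3·τ^2 dτ = 3t^3/3.)

Final answer: 6/s^4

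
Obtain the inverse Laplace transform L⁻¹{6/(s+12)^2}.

L⁻¹{n!/(s-a)^(n+1)} = t^n·e^(at) with n=1, a=-12. So L⁻¹{1/(s+12)^2} = t·e^(-12t), and L⁻¹{6/(s+12)^2} = (6/1)·t·e^(-12t) = 6·t·e^(-12t)

Final answer: 6·t·e^(-12t)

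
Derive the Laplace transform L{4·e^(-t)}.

L{e^(at)} = 1/(s-a), so L{e^(-t)} = 1/(s+1). Then L{4·e^(-t)} = 4/(s+1)

Final answer: 4/(s+1)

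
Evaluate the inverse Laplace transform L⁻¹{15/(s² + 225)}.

L⁻¹{15/(s² + 225)} = sin(15t)

Final answer: sin(15t)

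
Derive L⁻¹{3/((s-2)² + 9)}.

Form: b/((s-a)² + b²) → e^(at)sin(bt). With a=2, b=3

Final answer: e^(2t)·sin(3t)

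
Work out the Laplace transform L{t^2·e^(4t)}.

L{t^n·e^(at)} = n!/(s-a)^(n+1), so L{t^2·e^(4t)} = 2/(s-4)^3

Final answer: 2/(s-4)^3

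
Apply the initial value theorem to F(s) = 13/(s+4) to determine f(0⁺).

f(0⁺) = lim_{s→∞} s·13/(s+4) = lim_{s→∞} 13s/(s+4) = 13

Final answer: 13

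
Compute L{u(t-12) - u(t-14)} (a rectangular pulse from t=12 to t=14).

L{u(t-a)} = e^(-as)/s. L{u(t-12) - u(t-14)} = (e^(-12s) - e^(-14s))/s

Final answer: (e^(-12s) - e^(-14s))/s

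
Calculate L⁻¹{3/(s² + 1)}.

This is the form c·a/(s² + a²) with a = 1, c = 3. L⁻¹ = 3·sin(t)

Final answer: 3·sin(t)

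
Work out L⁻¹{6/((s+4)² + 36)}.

Form: b/((s-a)² + b²) → e^(at)sin(bt). With a=-4, b=6

Final answer: e^(-4t)·sin(6t)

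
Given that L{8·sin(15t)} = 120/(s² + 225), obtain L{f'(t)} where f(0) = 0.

L{f'(t)} = s·F(s) - f(0) = s·120/(s² + 225) - 0 = 120s/(s² + 225)

Final answer: 120s/(s² + 225)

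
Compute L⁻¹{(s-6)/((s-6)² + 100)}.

Using frequency shift: L⁻¹{(s-a)/((s-a)² + b²)} = e^(at)cos(bt). Here a=6, b=10

Final answer: e^(6t)·cos(10t)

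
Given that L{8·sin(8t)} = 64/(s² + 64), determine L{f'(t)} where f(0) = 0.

L{f'(t)} = s·F(s) - f(0) = s·64/(s² + 64) - 0 = 64s/(s² + 64)

Final answer: 64s/(s² + 64)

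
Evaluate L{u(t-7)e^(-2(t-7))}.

u(t-a)f(t-a) with f(t)=e^(-2t). L{e^(-2t)} = 1/(s+2). By time shift: e^(-7s)/(s+2)

Final answer: e^(-7s)/(s+2)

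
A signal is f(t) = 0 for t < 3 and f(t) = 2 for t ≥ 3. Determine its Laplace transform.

f(t) = 2·u(t-3). L{u(t-3)} = e^(-3s)/s, so L{f(t)} = 2·e^(-3s)/s

Final answer: 2·e^(-3s)/s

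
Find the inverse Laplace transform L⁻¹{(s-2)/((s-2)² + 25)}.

Using frequency shift, L⁻¹{(s-2)/((s-2)² + 25)} = e^(2t)·cos(5t)

Final answer: e^(2t)·cos(5t)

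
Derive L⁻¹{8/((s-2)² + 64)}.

Form: b/((s-a)² + b²) → e^(at)sin(bt). With a=2, b=8

Final answer: e^(2t)·sin(8t)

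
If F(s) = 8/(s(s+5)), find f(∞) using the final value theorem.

f(∞) = lim_{s→0} s·8/(s(s+5)) = lim_{s→0} 8/(s+5) = 8/5 = 8/5

Final answer: 8/5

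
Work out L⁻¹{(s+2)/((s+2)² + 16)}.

Using frequency shift: L⁻¹{(s-a)/((s-a)² + b²)} = e^(at)cos(bt). Here a=-2, b=4

Final answer: e^(-2t)·cos(4t)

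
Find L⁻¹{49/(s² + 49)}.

This is the form c·a/(s² + a²) with a = 7, c = 7. L⁻¹ = 7·sin(7t)

Final answer: 7·sin(7t)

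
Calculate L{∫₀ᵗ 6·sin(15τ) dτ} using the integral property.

L{∫₀ᵗ f(τ)dτ} = F(s)/s with F(s) = 90/(s² + 225), so the result is (90/(s² + 225))/s = 90/(s(s² + 225))

Final answer: 90/(s(s² + 225))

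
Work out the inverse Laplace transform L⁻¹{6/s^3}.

L⁻¹{n!/s^(n+1)} = t^n with n=2. So L⁻¹{2/s^3} = t^2, and L⁻¹{6/s^3} = (6/2)·t^2 = 3·t^2

Final answer: 3·t^2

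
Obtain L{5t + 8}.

L{5t + 8} = 5·L{t} + 8·L{1} = 5/s² + 8/s

Final answer: 5/s² + 8/s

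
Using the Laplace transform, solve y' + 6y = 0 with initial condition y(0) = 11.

L{y'} + 6L{y} = 0. sY - 11 + 6Y = 0. Y(s+6) = 11. Y = 11/(s+6)

Final answer: y(t) = 11e^(-6t)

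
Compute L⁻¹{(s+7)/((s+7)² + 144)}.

Using frequency shift: L⁻¹{(s-a)/((s-a)² + b²)} = e^(at)cos(bt). Here a=-7, b=12

Final answer: e^(-7t)·cos(12t)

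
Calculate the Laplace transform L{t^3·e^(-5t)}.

L{t^n·e^(at)} = n!/(s-a)^(n+1), so L{t^3·e^(-5t)} = 6/(s+5)^4

Final answer: 6/(s+5)^4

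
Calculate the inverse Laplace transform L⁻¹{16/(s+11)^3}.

L⁻¹{n!/(s-a)^(n+1)} = t^n·e^(at) with n=2, a=-11. So L⁻¹{2/(s+11)^3} = t^2·e^(-11t), and L⁻¹{16/(s+11)^3} = (16/2)·t^2·e^(-11t) = 8·t^2·e^(-11t)

Final answer: 8·t^2·e^(-11t)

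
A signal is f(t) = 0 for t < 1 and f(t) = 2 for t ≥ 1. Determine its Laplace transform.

f(t) = 2·u(t-1). L{u(t-1)} = e^(-s)/s, so L{f(t)} = 2·e^(-s)/s

Final answer: 2·e^(-s)/s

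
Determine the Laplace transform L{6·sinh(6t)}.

L{sinh(ωt)} = ω/(s² - ω²), so L{sinh(6t)} = 6/(s² - 36). Then L{6·sinh(6t)} = 6·6/(s² - 36) = 36/(s² - 36)

Final answer: 36/(s² - 36)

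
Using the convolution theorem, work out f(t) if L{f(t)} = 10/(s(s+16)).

10/(s(s+16)) = (10/s)·(1/(s+16)) = L{10}·L{e^(-16t)}. By convolution, f(t) = 10*e^(-16t) = ∫₀ᵗ 10·e^(-16τ) dτ = 10·(1 - e^(-16t))/16

Final answer: 10·(1 - e^(-16t))/16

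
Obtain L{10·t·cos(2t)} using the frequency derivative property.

L{cos(2t)} = s/(s² + 4). Derivative: d/ds[s/(s² + 4)] = [(s² + 4) - s·2s]/(s² + 4)² = (4 - s²)/(s² + 4)². So L{t·cos(2t)} = -F'(s) = (s² - 4)/(s² + 4)². Then L{10·t·cos(2t)} = 10·(s² - 4)/(s² + 4)²

Final answer: 10·(s² - 4)/(s² + 4)²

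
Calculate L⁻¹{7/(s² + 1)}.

This is the form c·a/(s² + a²) with a = 1, c = 7. L⁻¹ = 7·sin(t)

Final answer: 7·sin(t)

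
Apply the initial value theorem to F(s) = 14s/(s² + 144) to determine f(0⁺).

f(0⁺) = lim_{s→∞} s·14s/(s² + 144) = lim_{s→∞} 14s²/(s² + 144) = 14

Final answer: 14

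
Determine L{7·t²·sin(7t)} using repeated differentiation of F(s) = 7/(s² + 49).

F(s) = 7/(s² + 49). F'(s) = -14s/(s² + 49)². F''(s) = -14(49 - 3s²)/(s² + 49)³ = (42s² - 686)/(s² + 49)³. So L{t²·sin(7t)} = (-1)² F''(s) = (42s² - 686)/(s² + 49)³. Then L{7·t²·sin(7t)} = 7·(42s² - 686)/(s² + 49)³ = (294s² - 4802)/(s² + 49)³

Final answer: (294s² - 4802)/(s² + 49)³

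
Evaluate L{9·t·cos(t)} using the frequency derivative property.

L{cos(t)} = s/(s² + 1). Derivative: d/ds[s/(s² + 1)] = [(s² + 1) - s·2s]/(s² + 1)² = (1 - s²)/(s² + 1)². So L{t·cos(t)} = -F'(s) = (s² - 1)/(s² + 1)². Then L{9·t·cos(t)} = 9·(s² - 1)/(s² + 1)²

Final answer: 9·(s² - 1)/(s² + 1)²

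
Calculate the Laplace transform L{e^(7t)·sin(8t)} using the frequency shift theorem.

Frequency shift: L{e^(at)f(t)} = F(s-a). L{e^(7t)·sin(8t)} = 8/((s-7)² + 64)

Final answer: 8/((s-7)² + 64)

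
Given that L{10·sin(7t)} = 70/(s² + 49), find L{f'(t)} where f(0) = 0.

L{f'(t)} = s·F(s) - f(0) = s·70/(s² + 49) - 0 = 70s/(s² + 49)

Final answer: 70s/(s² + 49)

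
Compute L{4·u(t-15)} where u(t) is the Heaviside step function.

L{u(t-a)} = e^(-as)/s. Here a=15, so L{u(t-15)} = e^(-15s)/s, and L{4·u(t-15)} = 4·e^(-15s)/s

Final answer: 4·e^(-15s)/s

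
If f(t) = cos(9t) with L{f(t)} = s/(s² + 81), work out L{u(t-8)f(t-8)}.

Time shift theorem: L{u(t-a)f(t-a)} = e^(-as)F(s). Here a=8, F(s) = s/(s² + 81), so L{u(t-8)f(t-8)} = e^(-8s)·s/(s² + 81)

Final answer: e^(-8s)·s/(s² + 81)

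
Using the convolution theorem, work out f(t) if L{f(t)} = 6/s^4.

6/s^4 = (6/s)·(1/s^3) = L{6}·L{t^2/2}. By convolution, f(t) = 6*t^2/2 = ∫₀ᵗ 6·τ^2/2 dτ = 6·t^3/6

Final answer: 6·t^3/6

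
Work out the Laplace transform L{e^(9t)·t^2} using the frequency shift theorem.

L{e^(at)·t^n} = n!/(s-a)^(n+1), so L{e^(9t)·t^2} = 2/(s-9)^3

Final answer: 2/(s-9)^3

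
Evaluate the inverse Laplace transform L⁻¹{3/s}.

L⁻¹{c/s} = c, so L⁻¹{3/s} = 3

Final answer: 3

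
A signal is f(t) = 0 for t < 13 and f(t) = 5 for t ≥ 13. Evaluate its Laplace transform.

f(t) = 5·u(t-13). L{u(t-13)} = e^(-13s)/s, so L{f(t)} = 5·e^(-13s)/s

Final answer: 5·e^(-13s)/s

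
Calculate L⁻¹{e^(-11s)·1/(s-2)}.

L⁻¹{1/(s-2)} = e^(2t). By the time shift theorem, L⁻¹{e^(-as)F(s)} = u(t-a)f(t-a) with a=11, so L⁻¹{e^(-11s)·1/(s-2)} = u(t-11)·e^(2(t-11))

Final answer: u(t-11)·e^(2(t-11))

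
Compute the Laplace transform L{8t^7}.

L{8t^7} = 8 · L{t^7} = 8 · 5040/s^8 = 40320/s^8

Final answer: 40320/s^8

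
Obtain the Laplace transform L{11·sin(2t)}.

L{sin(ωt)} = ω/(s² + ω²), so L{sin(2t)} = 2/(s² + 4). Then L{11·sin(2t)} = 11·2/(s² + 4) = 22/(s² + 4)

Final answer: 22/(s² + 4)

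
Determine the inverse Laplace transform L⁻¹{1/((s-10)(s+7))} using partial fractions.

Decompose: A/(s-10) + B/(s+7). A = 1/17, B = -1/17. f(t) = (e^(10t) - e^(-7t))/17

Final answer: (e^(10t) - e^(-7t))/17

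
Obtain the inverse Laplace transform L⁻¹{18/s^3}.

L⁻¹{n!/s^(n+1)} = t^n with n=2. So L⁻¹{2/s^3} = t^2, and L⁻¹{18/s^3} = (18/2)·t^2 = 9·t^2

Final answer: 9·t^2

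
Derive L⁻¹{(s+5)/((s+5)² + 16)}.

Using frequency shift: L⁻¹{(s-a)/((s-a)² + b²)} = e^(at)cos(bt). Here a=-5, b=4

Final answer: e^(-5t)·cos(4t)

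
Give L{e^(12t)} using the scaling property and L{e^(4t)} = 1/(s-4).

Using L{f(at)} = (1/a)F(s/a) with a=3 and f(t) = e^(4t): L{e^(12t)} = (1/3) · 1/((s/3)-4) = (1/3) · 3/(s-12) = 1/(s-12)

Final answer: 1/(s-12)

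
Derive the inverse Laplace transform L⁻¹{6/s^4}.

L⁻¹{n!/s^(n+1)} = t^n with n=3. So L⁻¹{6/s^4} = t^3

Final answer: t^3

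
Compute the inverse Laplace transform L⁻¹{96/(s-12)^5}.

L⁻¹{n!/(s-a)^(n+1)} = t^n·e^(at) with n=4, a=12. So L⁻¹{24/(s-12)^5} = t^4·e^(12t), and L⁻¹{96/(s-12)^5} = (96/24)·t^4·e^(12t) = 4·t^4·e^(12t)

Final answer: 4·t^4·e^(12t)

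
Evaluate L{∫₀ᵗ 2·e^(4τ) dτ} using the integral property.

L{∫₀ᵗ f(τ)dτ} = F(s)/s with F(s) = 2/(s-4), so L{∫₀ᵗ 2·e^(4τ) dτ} = 2/(s(s-4))

Final answer: 2/(s(s-4))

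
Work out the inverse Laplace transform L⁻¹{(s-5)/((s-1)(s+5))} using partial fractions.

Using partial fractions, f(t) = (-4e^t + 10e^(-5t))/6

Final answer: (-4e^t + 10e^(-5t))/6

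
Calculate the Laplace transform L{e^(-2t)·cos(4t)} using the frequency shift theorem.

Frequency shift: L{e^(at)f(t)} = F(s-a). L{e^(-2t)·cos(4t)} = (s+2)/((s+2)² + 16)

Final answer: (s+2)/((s+2)² + 16)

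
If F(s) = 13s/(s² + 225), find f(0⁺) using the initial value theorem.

f(0⁺) = lim_{s→∞} s·13s/(s² + 225) = lim_{s→∞} 13s²/(s² + 225) = 13

Final answer: 13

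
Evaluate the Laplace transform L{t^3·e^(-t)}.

L{t^n·e^(at)} = n!/(s-a)^(n+1), so L{t^3·e^(-t)} = 6/(s+1)^4

Final answer: 6/(s+1)^4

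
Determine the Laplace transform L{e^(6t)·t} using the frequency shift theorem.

L{e^(at)·t^n} = n!/(s-a)^(n+1), so L{e^(6t)·t} = 1/(s-6)^2

Final answer: 1/(s-6)^2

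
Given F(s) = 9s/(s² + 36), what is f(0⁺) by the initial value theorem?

f(0⁺) = lim_{s→∞} s·9s/(s² + 36) = lim_{s→∞} 9s²/(s² + 36) = 9

Final answer: 9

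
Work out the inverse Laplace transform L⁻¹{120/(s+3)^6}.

L⁻¹{n!/(s-a)^(n+1)} = t^n·e^(at), so L⁻¹{120/(s+3)^6} = t^5·e^(-3t)

Final answer: t^5·e^(-3t)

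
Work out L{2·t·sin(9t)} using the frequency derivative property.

L{sin(9t)} = 9/(s² + 81). By L{t·f(t)} = -F'(s): -d/ds[9/(s² + 81)] = -(9)·(-2s)/(s² + 81)² = 18s/(s² + 81)². Then L{2·t·sin(9t)} = 2·18s/(s² + 81)² = 36s/(s² + 81)²

Final answer: 36s/(s² + 81)²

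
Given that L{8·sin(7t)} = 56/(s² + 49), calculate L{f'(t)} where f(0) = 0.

L{f'(t)} = s·F(s) - f(0) = s·56/(s² + 49) - 0 = 56s/(s² + 49)

Final answer: 56s/(s² + 49)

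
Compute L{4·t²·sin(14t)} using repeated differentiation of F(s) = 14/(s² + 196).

F(s) = 14/(s² + 196). F'(s) = -28s/(s² + 196)². F''(s) = -28(196 - 3s²)/(s² + 196)³ = (84s² - 5488)/(s² + 196)³. So L{t²·sin(14t)} = (-1)² F''(s) = (84s² - 5488)/(s² + 196)³. Then L{4·t²·sin(14t)} = 4·(84s² - 5488)/(s² + 196)³ = (336s² - 21952)/(s² + 196)³

Final answer: (336s² - 21952)/(s² + 196)³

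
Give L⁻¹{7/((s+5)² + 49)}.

Form: b/((s-a)² + b²) → e^(at)sin(bt). With a=-5, b=7

Final answer: e^(-5t)·sin(7t)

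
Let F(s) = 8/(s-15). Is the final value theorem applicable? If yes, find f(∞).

sF(s) = 8s/(s-15) has a pole at s = 15 in the right half-plane. Theorem does NOT apply (unstable system; f(t) = 8·e^(15t) grows without bound).

Final answer: Not applicable (unstable)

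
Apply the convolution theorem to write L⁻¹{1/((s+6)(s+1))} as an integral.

1/((s+6)(s+1)) = (1/(s+6))·(1/(s+1)) = L{e^(-6t)}·L{e^(-t)}. So f(t) = e^(-6t)*e^(-t) = ∫₀ᵗ e^(-6τ)·e^(-(t-τ)) dτ

Final answer: ∫₀ᵗ e^(-6τ)·e^(-(t-τ)) dτ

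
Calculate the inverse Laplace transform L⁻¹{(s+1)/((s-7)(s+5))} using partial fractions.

Using partial fractions, f(t) = (8e^(7t) + 4e^(-5t))/12

Final answer: (8e^(7t) + 4e^(-5t))/12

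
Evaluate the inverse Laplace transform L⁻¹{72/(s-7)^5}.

L⁻¹{n!/(s-a)^(n+1)} = t^n·e^(at) with n=4, a=7. So L⁻¹{24/(s-7)^5} = t^4·e^(7t), and L⁻¹{72/(s-7)^5} = (72/24)·t^4·e^(7t) = 3·t^4·e^(7t)

Final answer: 3·t^4·e^(7t)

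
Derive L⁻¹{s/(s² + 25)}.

This is the form c·s/(s² + a²) with a = 5. L⁻¹ = cos(5t)

Final answer: cos(5t)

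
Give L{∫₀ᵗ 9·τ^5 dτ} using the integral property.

L{∫₀ᵗ f(τ)dτ} = F(s)/s with f(t) = 9t^5. F(s) = 1080/s^6, so L{∫₀ᵗ 9·τ^5 dτ} = (1080/s^6)/s = 1080/s^7. (Check: ∫₀ᵗ 9·τ^5 dτ = 9t^6/6.)

Final answer: 1080/s^7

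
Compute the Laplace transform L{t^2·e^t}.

L{t^n·e^(at)} = n!/(s-a)^(n+1), so L{t^2·e^t} = 2/(s-1)^3

Final answer: 2/(s-1)^3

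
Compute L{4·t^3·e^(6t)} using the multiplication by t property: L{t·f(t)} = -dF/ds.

Using L{t^n·e^(at)} = n!/(s-a)^(n+1), L{t^3·e^(6t)} = 6/(s-6)^4, so L{4·t^3·e^(6t)} = 4·6/(s-6)^4 = 24/(s-6)^4

Final answer: 24/(s-6)^4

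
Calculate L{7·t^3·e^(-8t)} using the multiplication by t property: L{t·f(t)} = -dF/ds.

Using L{t^n·e^(at)} = n!/(s-a)^(n+1), L{t^3·e^(-8t)} = 6/(s+8)^4, so L{7·t^3·e^(-8t)} = 7·6/(s+8)^4 = 42/(s+8)^4

Final answer: 42/(s+8)^4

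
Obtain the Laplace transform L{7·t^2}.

L{t^n} = n!/s^(n+1), so L{t^2} = 2/s^3. Then L{7·t^2} = 7·2/s^3 = 14/s^3

Final answer: 14/s^3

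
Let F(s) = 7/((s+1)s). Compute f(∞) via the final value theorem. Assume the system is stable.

f(∞) = lim_{s→0} sF(s) = lim_{s→0} 7/(s+1) = 7

Final answer: 7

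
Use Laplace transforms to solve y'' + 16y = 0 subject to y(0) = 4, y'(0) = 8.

L{y''} + 16L{y} = 0. s²Y - 4s - 8 + 16Y = 0. Y(s² + 16) = 4s + 8. Y = (4s + 8)/(s² + 16). Inverting: y(t) = 4cos(4t) + 2sin(4t)

Final answer: y(t) = 4cos(4t) + 2sin(4t)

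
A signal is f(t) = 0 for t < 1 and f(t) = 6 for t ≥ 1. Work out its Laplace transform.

f(t) = 6·u(t-1). L{u(t-1)} = e^(-s)/s, so L{f(t)} = 6·e^(-s)/s

Final answer: 6·e^(-s)/s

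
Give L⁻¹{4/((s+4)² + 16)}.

Form: b/((s-a)² + b²) → e^(at)sin(bt). With a=-4, b=4

Final answer: e^(-4t)·sin(4t)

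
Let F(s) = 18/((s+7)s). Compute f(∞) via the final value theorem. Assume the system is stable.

f(∞) = lim_{s→0} sF(s) = lim_{s→0} 18/(s+7) = 18/7

Final answer: 18/7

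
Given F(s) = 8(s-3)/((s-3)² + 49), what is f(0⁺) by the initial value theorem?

f(0⁺) = lim_{s→∞} sF(s) = lim_{s→∞} 8s(s-3)/((s-3)² + 49) = 8

Final answer: 8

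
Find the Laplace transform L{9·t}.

L{t^n} = n!/s^(n+1), so L{t} = 1/s^2. Then L{9·t} = 9·1/s^2 = 9/s^2

Final answer: 9/s^2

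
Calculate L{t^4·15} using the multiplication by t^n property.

L{15} = 15/s. d^1/ds^1[1/s] = -1/s². d^2/ds^2[1/s] = 2/s^3. d^3/ds^3[1/s] = -6/s^4. d^4/ds^4[1/s] = 24/s^5. So L{t^4} = (-1)^{4}·24/s^5 = 24/s^5. Then L{t^4·15} = 15·24/s^5 = 360/s^5

Final answer: 360/s^5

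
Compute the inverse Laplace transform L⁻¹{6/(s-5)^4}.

L⁻¹{n!/(s-a)^(n+1)} = t^n·e^(at) with n=3, a=5. So L⁻¹{6/(s-5)^4} = t^3·e^(5t)

Final answer: t^3·e^(5t)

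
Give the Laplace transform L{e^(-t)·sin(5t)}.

L{e^(at)·sin(ωt)} = ω/((s-a)² + ω²), so L{e^(-t)·sin(5t)} = 5/((s+1)² + 25)

Final answer: 5/((s+1)² + 25)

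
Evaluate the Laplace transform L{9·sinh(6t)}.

L{sinh(ωt)} = ω/(s² - ω²), so L{sinh(6t)} = 6/(s² - 36). Then L{9·sinh(6t)} = 9·6/(s² - 36) = 54/(s² - 36)

Final answer: 54/(s² - 36)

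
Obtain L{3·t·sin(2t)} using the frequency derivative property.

L{sin(2t)} = 2/(s² + 4). By L{t·f(t)} = -F'(s): -d/ds[2/(s² + 4)] = -(2)·(-2s)/(s² + 4)² = 4s/(s² + 4)². Then L{3·t·sin(2t)} = 3·4s/(s² + 4)² = 12s/(s² + 4)²

Final answer: 12s/(s² + 4)²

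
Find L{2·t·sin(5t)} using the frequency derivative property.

L{sin(5t)} = 5/(s² + 25). By L{t·f(t)} = -F'(s): -d/ds[5/(s² + 25)] = -(5)·(-2s)/(s² + 25)² = 10s/(s² + 25)². Then L{2·t·sin(5t)} = 2·10s/(s² + 25)² = 20s/(s² + 25)²

Final answer: 20s/(s² + 25)²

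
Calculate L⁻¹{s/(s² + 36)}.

This is the form c·s/(s² + a²) with a = 6. L⁻¹ = cos(6t)

Final answer: cos(6t)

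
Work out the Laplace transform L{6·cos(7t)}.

L{cos(ωt)} = s/(s² + ω²), so L{cos(7t)} = s/(s² + 49). Then L{6·cos(7t)} = 6·s/(s² + 49) = 6s/(s² + 49)

Final answer: 6s/(s² + 49)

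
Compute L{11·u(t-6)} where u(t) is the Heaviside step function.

L{u(t-a)} = e^(-as)/s. Here a=6, so L{u(t-6)} = e^(-6s)/s, and L{11·u(t-6)} = 11·e^(-6s)/s

Final answer: 11·e^(-6s)/s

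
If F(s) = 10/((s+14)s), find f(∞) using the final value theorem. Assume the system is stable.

f(∞) = lim_{s→0} sF(s) = lim_{s→0} 10/(s+14) = 5/7

Final answer: 5/7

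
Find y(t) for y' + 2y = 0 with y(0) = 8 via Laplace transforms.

L{y'} + 2L{y} = 0. sY - 8 + 2Y = 0. Y(s+2) = 8. Y = 8/(s+2)

Final answer: y(t) = 8e^(-2t)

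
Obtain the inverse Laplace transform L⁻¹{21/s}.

L⁻¹{c/s} = c, so L⁻¹{21/s} = 21

Final answer: 21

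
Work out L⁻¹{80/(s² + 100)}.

This is the form c·a/(s² + a²) with a = 10, c = 8. L⁻¹ = 8·sin(10t)

Final answer: 8·sin(10t)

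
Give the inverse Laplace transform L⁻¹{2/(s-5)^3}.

L⁻¹{n!/(s-a)^(n+1)} = t^n·e^(at), so L⁻¹{2/(s-5)^3} = t^2·e^(5t)

Final answer: t^2·e^(5t)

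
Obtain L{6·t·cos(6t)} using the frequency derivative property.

L{cos(6t)} = s/(s² + 36). Derivative: d/ds[s/(s² + 36)] = [(s² + 36) - s·2s]/(s² + 36)² = (36 - s²)/(s² + 36)². So L{t·cos(6t)} = -F'(s) = (s² - 36)/(s² + 36)². Then L{6·t·cos(6t)} = 6·(s² - 36)/(s² + 36)²

Final answer: 6·(s² - 36)/(s² + 36)²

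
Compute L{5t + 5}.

L{5t + 5} = 5·L{t} + 5·L{1} = 5/s² + 5/s

Final answer: 5/s² + 5/s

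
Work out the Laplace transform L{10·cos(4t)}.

L{cos(ωt)} = s/(s² + ω²), so L{cos(4t)} = s/(s² + 16). Then L{10·cos(4t)} = 10·s/(s² + 16) = 10s/(s² + 16)

Final answer: 10s/(s² + 16)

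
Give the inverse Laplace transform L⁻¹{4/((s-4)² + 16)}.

Using frequency shift, L⁻¹{4/((s-4)² + 16)} = e^(4t)·sin(4t)

Final answer: e^(4t)·sin(4t)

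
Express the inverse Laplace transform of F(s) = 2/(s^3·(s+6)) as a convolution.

2/(s^3·(s+6)) = (2/s^3)·(1/(s+6)) = L{t^2}·L{e^(-6t)}. So f(t) = t^2*e^(-6t) = ∫₀ᵗ τ^2·e^(-6(t-τ)) dτ

Final answer: ∫₀ᵗ τ^2·e^(-6(t-τ)) dτ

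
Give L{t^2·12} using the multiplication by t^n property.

L{12} = 12/s. d^1/ds^1[1/s] = -1/s². d^2/ds^2[1/s] = 2/s^3. So L{t^2} = (-1)^{2}·2/s^3 = 2/s^3. Then L{t^2·12} = 12·2/s^3 = 24/s^3

Final answer: 24/s^3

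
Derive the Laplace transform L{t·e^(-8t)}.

L{t^n·e^(at)} = n!/(s-a)^(n+1), so L{t·e^(-8t)} = 1/(s+8)^2

Final answer: 1/(s+8)^2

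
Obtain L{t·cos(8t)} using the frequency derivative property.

L{cos(8t)} = s/(s² + 64). Derivative: d/ds[s/(s² + 64)] = [(s² + 64) - s·2s]/(s² + 64)² = (64 - s²)/(s² + 64)². So L{t·cos(8t)} = -F'(s) = (s² - 64)/(s² + 64)²

Final answer: (s² - 64)/(s² + 64)²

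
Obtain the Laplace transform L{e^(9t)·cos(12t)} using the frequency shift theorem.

Frequency shift: L{e^(at)f(t)} = F(s-a). L{e^(9t)·cos(12t)} = (s-9)/((s-9)² + 144)

Final answer: (s-9)/((s-9)² + 144)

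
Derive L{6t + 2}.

L{6t + 2} = 6·L{t} + 2·L{1} = 6/s² + 2/s

Final answer: 6/s² + 2/s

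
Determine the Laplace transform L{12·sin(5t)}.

L{sin(ωt)} = ω/(s² + ω²), so L{sin(5t)} = 5/(s² + 25). Then L{12·sin(5t)} = 12·5/(s² + 25) = 60/(s² + 25)

Final answer: 60/(s² + 25)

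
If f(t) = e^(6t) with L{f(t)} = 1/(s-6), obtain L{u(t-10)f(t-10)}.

Time shift theorem: L{u(t-a)f(t-a)} = e^(-as)F(s). Here a=10, F(s) = 1/(s-6), so L{u(t-10)f(t-10)} = e^(-10s)·1/(s-6)

Final answer: e^(-10s)·1/(s-6)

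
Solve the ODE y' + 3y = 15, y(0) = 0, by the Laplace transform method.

sY + 3Y = 15/s. Y = 15/(s(s+3)). Partial fractions: Y = 5/s - 5/(s+3)

Final answer: y(t) = 5(1 - e^(-3t))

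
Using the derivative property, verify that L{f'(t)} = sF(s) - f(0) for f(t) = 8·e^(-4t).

f'(t) = -32e^(-4t). Direct: L{f'(t)} = -32/(s+4). Property: s·8/(s+4) - 8 = (8s - 8(s+4))/(s+4) = -32/(s+4). ✓

Final answer: -32/(s+4)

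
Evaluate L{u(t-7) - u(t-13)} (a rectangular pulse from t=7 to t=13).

L{u(t-a)} = e^(-as)/s. L{u(t-7) - u(t-13)} = (e^(-7s) - e^(-13s))/s

Final answer: (e^(-7s) - e^(-13s))/s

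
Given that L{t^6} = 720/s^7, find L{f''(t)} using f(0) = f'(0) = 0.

L{f''(t)} = s²F(s) - sf(0) - f'(0) = s²·720/s^7 - 0 - 0 = 720/s^5

Final answer: 720/s^5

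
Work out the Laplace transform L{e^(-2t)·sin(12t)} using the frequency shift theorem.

Frequency shift: L{e^(at)f(t)} = F(s-a). L{e^(-2t)·sin(12t)} = 12/((s+2)² + 144)

Final answer: 12/((s+2)² + 144)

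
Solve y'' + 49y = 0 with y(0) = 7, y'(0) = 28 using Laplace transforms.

L{y''} + 49L{y} = 0. s²Y - 7s - 28 + 49Y = 0. Y(s² + 49) = 7s + 28. Y = (7s + 28)/(s² + 49). Inverting: y(t) = 7cos(7t) + 4sin(7t)

Final answer: y(t) = 7cos(7t) + 4sin(7t)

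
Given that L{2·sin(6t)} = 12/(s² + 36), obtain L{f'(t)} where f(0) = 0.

L{f'(t)} = s·F(s) - f(0) = s·12/(s² + 36) - 0 = 12s/(s² + 36)

Final answer: 12s/(s² + 36)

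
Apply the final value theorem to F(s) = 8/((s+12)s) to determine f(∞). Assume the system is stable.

f(∞) = lim_{s→0} sF(s) = lim_{s→0} 8/(s+12) = 2/3

Final answer: 2/3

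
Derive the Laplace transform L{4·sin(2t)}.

L{sin(ωt)} = ω/(s² + ω²), so L{sin(2t)} = 2/(s² + 4). Then L{4·sin(2t)} = 4·2/(s² + 4) = 8/(s² + 4)

Final answer: 8/(s² + 4)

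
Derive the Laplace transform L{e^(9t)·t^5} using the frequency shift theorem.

L{e^(at)·t^n} = n!/(s-a)^(n+1), so L{e^(9t)·t^5} = 120/(s-9)^6

Final answer: 120/(s-9)^6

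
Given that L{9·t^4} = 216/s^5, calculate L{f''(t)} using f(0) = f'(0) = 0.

L{f''(t)} = s²F(s) - sf(0) - f'(0) = s²·216/s^5 - 0 - 0 = 216/s^3

Final answer: 216/s^3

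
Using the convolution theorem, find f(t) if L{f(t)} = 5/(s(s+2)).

5/(s(s+2)) = (5/s)·(1/(s+2)) = L{5}·L{e^(-2t)}. By convolution, f(t) = 5*e^(-2t) = ∫₀ᵗ 5·e^(-2τ) dτ = 5·(1 - e^(-2t))/2

Final answer: 5·(1 - e^(-2t))/2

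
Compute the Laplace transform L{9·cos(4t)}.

L{cos(ωt)} = s/(s² + ω²), so L{cos(4t)} = s/(s² + 16). Then L{9·cos(4t)} = 9·s/(s² + 16) = 9s/(s² + 16)

Final answer: 9s/(s² + 16)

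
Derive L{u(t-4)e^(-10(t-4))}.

u(t-a)f(t-a) with f(t)=e^(-10t). L{e^(-10t)} = 1/(s+10). By time shift: e^(-4s)/(s+10)

Final answer: e^(-4s)/(s+10)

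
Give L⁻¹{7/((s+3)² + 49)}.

Form: b/((s-a)² + b²) → e^(at)sin(bt). With a=-3, b=7

Final answer: e^(-3t)·sin(7t)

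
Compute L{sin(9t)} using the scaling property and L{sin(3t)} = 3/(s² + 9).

Using L{f(at)} = (1/a)F(s/a) with a=3: L{sin(9t)} = (1/3) · 3/((s/3)² + 9) = (1/3) · 3·9/(s² + 81) = 9/(s² + 81)

Final answer: 9/(s² + 81)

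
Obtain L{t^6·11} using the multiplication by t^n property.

L{11} = 11/s. d^1/ds^1[1/s] = -1/s². d^2/ds^2[1/s] = 2/s^3. d^3/ds^3[1/s] = -6/s^4. d^4/ds^4[1/s] = 24/s^5. d^5/ds^5[1/s] = -120/s^6. d^6/ds^6[1/s] = 720/s^7. So L{t^6} = (-1)^{6}·720/s^7 = 720/s^7. Then L{t^6·11} = 11·720/s^7 = 7920/s^7

Final answer: 7920/s^7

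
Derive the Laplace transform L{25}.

L{25} = 25 · L{1} = 25/s

Final answer: 25/s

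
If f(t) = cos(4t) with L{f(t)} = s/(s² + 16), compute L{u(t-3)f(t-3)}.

Time shift theorem: L{u(t-a)f(t-a)} = e^(-as)F(s). Here a=3, F(s) = s/(s² + 16), so L{u(t-3)f(t-3)} = e^(-3s)·s/(s² + 16)

Final answer: e^(-3s)·s/(s² + 16)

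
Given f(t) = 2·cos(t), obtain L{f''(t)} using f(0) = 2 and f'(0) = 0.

F(s) = 2s/(s² + 1). L{f''(t)} = s²F(s) - sf(0) - f'(0) = 2s³/(s² + 1) - 2s = (2s³ - 2s(s² + 1))/(s² + 1) = -2s/(s² + 1)

Final answer: -2s/(s² + 1)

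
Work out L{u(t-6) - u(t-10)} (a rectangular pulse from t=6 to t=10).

L{u(t-a)} = e^(-as)/s. L{u(t-6) - u(t-10)} = (e^(-6s) - e^(-10s))/s

Final answer: (e^(-6s) - e^(-10s))/s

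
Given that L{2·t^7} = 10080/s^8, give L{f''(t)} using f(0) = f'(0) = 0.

L{f''(t)} = s²F(s) - sf(0) - f'(0) = s²·10080/s^8 - 0 - 0 = 10080/s^6

Final answer: 10080/s^6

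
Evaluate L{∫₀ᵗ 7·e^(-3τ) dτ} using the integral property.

L{∫₀ᵗ f(τ)dτ} = F(s)/s with F(s) = 7/(s+3), so L{∫₀ᵗ 7·e^(-3τ) dτ} = 7/(s(s+3))

Final answer: 7/(s(s+3))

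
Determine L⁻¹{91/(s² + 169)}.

This is the form c·a/(s² + a²) with a = 13, c = 7. L⁻¹ = 7·sin(13t)

Final answer: 7·sin(13t)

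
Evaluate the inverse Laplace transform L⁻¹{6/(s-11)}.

L⁻¹{1/(s-a)} = e^(at), so L⁻¹{1/(s-11)} = e^(11t), and L⁻¹{6/(s-11)} = 6·e^(11t)

Final answer: 6·e^(11t)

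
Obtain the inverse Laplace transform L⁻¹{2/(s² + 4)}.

L⁻¹{2/(s² + 4)} = sin(2t)

Final answer: sin(2t)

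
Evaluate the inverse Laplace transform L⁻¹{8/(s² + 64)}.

L⁻¹{8/(s² + 64)} = sin(8t)

Final answer: sin(8t)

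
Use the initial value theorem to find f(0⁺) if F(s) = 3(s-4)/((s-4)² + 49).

f(0⁺) = lim_{s→∞} sF(s) = lim_{s→∞} 3s(s-4)/((s-4)² + 49) = 3

Final answer: 3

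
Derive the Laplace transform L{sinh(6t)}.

L{sinh(ωt)} = ω/(s² - ω²), so L{sinh(6t)} = 6/(s² - 36)

Final answer: 6/(s² - 36)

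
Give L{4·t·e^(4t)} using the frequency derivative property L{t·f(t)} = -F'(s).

L{e^(4t)} = 1/(s-4). By frequency derivative: L{t·e^(4t)} = -d/ds[1/(s-4)] = -(-1)/(s-4)² = 1/(s-4)². Then L{4·t·e^(4t)} = 4·1/(s-4)² = 4/(s-4)²

Final answer: 4/(s-4)²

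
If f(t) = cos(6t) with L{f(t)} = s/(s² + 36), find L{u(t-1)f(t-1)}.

Time shift theorem: L{u(t-a)f(t-a)} = e^(-as)F(s). Here a=1, F(s) = s/(s² + 36), so L{u(t-1)f(t-1)} = e^(-s)·s/(s² + 36)

Final answer: e^(-s)·s/(s² + 36)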